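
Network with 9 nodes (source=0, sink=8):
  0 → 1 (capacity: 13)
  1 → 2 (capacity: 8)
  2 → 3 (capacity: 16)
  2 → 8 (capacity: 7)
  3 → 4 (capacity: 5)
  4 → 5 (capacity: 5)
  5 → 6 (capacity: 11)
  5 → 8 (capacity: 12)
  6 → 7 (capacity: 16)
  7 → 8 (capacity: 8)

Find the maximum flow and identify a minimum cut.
Max flow = 8, Min cut edges: (1,2)

Maximum flow: 8
Minimum cut: (1,2)
Partition: S = [0, 1], T = [2, 3, 4, 5, 6, 7, 8]

Max-flow min-cut theorem verified: both equal 8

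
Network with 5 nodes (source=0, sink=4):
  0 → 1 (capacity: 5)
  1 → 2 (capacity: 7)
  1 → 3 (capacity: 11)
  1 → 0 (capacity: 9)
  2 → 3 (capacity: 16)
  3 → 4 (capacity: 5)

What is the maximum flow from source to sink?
Maximum flow = 5

Max flow: 5

Flow assignment:
  0 → 1: 5/5
  1 → 3: 5/11
  3 → 4: 5/5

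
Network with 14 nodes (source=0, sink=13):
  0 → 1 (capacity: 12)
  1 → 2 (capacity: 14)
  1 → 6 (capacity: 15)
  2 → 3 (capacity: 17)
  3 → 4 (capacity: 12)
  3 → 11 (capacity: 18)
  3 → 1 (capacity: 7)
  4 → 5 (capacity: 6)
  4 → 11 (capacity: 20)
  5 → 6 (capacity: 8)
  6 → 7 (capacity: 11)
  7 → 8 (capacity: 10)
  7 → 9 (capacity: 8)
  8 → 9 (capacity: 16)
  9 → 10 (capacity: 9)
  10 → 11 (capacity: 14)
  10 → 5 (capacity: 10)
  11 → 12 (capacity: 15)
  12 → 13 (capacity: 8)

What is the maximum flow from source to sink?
Maximum flow = 8

Max flow: 8

Flow assignment:
  0 → 1: 8/12
  1 → 2: 12/14
  2 → 3: 12/17
  3 → 11: 8/18
  3 → 1: 4/7
  11 → 12: 8/15
  12 → 13: 8/8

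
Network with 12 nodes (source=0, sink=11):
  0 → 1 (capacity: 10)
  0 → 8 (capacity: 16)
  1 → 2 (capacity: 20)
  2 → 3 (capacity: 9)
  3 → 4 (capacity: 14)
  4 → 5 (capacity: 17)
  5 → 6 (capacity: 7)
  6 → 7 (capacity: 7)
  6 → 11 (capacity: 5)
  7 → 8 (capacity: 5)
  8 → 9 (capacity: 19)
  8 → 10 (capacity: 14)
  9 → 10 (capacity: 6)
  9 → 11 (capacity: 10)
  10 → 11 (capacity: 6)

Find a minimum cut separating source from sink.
Min cut value = 21, edges: (6,11), (9,11), (10,11)

Min cut value: 21
Partition: S = [0, 1, 2, 3, 4, 5, 6, 7, 8, 9, 10], T = [11]
Cut edges: (6,11), (9,11), (10,11)

By max-flow min-cut theorem, max flow = min cut = 21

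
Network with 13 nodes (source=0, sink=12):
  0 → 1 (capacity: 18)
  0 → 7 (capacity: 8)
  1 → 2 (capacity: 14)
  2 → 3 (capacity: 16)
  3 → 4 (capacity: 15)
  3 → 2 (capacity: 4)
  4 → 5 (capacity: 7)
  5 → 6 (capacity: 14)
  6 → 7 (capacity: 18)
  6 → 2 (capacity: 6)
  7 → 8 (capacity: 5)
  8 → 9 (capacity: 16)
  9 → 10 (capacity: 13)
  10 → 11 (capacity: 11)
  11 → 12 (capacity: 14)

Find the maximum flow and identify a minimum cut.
Max flow = 5, Min cut edges: (7,8)

Maximum flow: 5
Minimum cut: (7,8)
Partition: S = [0, 1, 2, 3, 4, 5, 6, 7], T = [8, 9, 10, 11, 12]

Max-flow min-cut theorem verified: both equal 5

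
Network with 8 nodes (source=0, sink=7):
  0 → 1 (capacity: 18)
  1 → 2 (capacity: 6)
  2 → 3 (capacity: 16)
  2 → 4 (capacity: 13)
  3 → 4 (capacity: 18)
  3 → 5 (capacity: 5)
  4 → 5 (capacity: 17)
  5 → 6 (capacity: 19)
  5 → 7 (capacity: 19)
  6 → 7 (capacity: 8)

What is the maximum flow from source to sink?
Maximum flow = 6

Max flow: 6

Flow assignment:
  0 → 1: 6/18
  1 → 2: 6/6
  2 → 3: 6/16
  3 → 4: 1/18
  3 → 5: 5/5
  4 → 5: 1/17
  5 → 7: 6/19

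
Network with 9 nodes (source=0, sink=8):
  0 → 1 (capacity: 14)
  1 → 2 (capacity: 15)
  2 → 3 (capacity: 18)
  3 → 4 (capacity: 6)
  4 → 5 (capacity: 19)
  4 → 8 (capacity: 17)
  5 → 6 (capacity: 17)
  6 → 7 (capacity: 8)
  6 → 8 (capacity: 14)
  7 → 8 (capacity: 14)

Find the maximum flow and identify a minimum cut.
Max flow = 6, Min cut edges: (3,4)

Maximum flow: 6
Minimum cut: (3,4)
Partition: S = [0, 1, 2, 3], T = [4, 5, 6, 7, 8]

Max-flow min-cut theorem verified: both equal 6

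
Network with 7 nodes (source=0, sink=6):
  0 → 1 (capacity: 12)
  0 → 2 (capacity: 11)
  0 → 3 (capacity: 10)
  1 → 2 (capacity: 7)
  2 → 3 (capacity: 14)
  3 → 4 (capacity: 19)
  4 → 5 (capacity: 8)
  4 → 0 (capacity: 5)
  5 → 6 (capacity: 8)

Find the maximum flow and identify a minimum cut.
Max flow = 8, Min cut edges: (5,6)

Maximum flow: 8
Minimum cut: (5,6)
Partition: S = [0, 1, 2, 3, 4, 5], T = [6]

Max-flow min-cut theorem verified: both equal 8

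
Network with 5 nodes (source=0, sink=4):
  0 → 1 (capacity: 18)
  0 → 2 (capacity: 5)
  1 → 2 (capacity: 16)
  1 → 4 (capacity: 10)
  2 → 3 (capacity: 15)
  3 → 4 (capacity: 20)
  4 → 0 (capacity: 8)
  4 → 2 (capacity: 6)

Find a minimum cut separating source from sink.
Min cut value = 23, edges: (0,1), (0,2)

Min cut value: 23
Partition: S = [0], T = [1, 2, 3, 4]
Cut edges: (0,1), (0,2)

By max-flow min-cut theorem, max flow = min cut = 23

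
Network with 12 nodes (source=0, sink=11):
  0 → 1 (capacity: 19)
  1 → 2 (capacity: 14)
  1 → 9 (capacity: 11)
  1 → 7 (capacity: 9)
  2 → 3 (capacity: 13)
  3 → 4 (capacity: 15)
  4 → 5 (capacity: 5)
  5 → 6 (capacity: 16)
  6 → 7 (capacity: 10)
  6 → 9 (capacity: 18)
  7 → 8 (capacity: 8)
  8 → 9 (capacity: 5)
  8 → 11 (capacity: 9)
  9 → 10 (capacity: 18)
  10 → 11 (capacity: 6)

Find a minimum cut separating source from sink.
Min cut value = 14, edges: (7,8), (10,11)

Min cut value: 14
Partition: S = [0, 1, 2, 3, 4, 5, 6, 7, 9, 10], T = [8, 11]
Cut edges: (7,8), (10,11)

By max-flow min-cut theorem, max flow = min cut = 14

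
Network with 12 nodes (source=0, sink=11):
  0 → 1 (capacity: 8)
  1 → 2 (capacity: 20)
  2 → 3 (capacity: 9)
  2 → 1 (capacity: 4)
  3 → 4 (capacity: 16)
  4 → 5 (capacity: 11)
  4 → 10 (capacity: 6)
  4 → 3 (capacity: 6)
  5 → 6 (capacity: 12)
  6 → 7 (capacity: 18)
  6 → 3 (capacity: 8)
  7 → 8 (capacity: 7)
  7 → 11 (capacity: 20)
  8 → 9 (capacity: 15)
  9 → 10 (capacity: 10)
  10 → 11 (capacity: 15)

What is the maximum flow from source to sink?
Maximum flow = 8

Max flow: 8

Flow assignment:
  0 → 1: 8/8
  1 → 2: 8/20
  2 → 3: 8/9
  3 → 4: 8/16
  4 → 5: 2/11
  4 → 10: 6/6
  5 → 6: 2/12
  6 → 7: 2/18
  7 → 11: 2/20
  10 → 11: 6/15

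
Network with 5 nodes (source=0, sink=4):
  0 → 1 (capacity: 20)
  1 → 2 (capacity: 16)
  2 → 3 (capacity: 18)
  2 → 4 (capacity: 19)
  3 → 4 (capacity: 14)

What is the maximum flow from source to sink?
Maximum flow = 16

Max flow: 16

Flow assignment:
  0 → 1: 16/20
  1 → 2: 16/16
  2 → 4: 16/19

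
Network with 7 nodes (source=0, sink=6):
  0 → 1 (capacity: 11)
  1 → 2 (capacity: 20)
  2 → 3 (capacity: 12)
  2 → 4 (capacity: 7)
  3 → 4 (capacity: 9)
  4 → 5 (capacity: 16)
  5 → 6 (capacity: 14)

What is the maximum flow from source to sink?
Maximum flow = 11

Max flow: 11

Flow assignment:
  0 → 1: 11/11
  1 → 2: 11/20
  2 → 3: 4/12
  2 → 4: 7/7
  3 → 4: 4/9
  4 → 5: 11/16
  5 → 6: 11/14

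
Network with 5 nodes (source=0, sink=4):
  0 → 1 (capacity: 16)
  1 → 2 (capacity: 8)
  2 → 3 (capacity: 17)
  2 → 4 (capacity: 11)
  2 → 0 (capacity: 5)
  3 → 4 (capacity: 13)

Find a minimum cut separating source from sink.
Min cut value = 8, edges: (1,2)

Min cut value: 8
Partition: S = [0, 1], T = [2, 3, 4]
Cut edges: (1,2)

By max-flow min-cut theorem, max flow = min cut = 8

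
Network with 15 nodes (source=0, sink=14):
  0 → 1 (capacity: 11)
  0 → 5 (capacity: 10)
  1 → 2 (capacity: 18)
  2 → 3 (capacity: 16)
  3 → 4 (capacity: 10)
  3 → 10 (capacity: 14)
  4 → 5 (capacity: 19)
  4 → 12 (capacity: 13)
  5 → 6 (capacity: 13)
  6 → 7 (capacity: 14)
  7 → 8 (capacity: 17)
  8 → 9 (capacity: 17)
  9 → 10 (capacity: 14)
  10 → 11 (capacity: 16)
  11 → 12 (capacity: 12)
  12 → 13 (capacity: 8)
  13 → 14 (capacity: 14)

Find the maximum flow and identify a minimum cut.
Max flow = 8, Min cut edges: (12,13)

Maximum flow: 8
Minimum cut: (12,13)
Partition: S = [0, 1, 2, 3, 4, 5, 6, 7, 8, 9, 10, 11, 12], T = [13, 14]

Max-flow min-cut theorem verified: both equal 8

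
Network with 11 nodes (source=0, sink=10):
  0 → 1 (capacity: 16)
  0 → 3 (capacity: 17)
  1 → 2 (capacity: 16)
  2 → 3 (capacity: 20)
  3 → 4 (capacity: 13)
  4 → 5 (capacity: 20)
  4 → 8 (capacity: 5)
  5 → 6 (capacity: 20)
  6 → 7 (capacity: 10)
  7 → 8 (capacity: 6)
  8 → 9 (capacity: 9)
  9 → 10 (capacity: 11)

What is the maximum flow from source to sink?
Maximum flow = 9

Max flow: 9

Flow assignment:
  0 → 3: 9/17
  3 → 4: 9/13
  4 → 5: 6/20
  4 → 8: 3/5
  5 → 6: 6/20
  6 → 7: 6/10
  7 → 8: 6/6
  8 → 9: 9/9
  9 → 10: 9/11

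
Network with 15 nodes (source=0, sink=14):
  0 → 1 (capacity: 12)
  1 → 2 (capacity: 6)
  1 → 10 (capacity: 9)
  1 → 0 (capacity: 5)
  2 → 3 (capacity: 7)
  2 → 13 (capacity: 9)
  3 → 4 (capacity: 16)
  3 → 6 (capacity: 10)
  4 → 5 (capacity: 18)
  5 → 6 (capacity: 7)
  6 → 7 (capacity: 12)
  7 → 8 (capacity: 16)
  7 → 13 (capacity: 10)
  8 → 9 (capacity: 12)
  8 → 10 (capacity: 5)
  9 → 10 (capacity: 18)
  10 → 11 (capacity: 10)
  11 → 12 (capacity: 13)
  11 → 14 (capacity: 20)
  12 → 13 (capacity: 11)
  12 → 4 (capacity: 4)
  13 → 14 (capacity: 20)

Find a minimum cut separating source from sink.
Min cut value = 12, edges: (0,1)

Min cut value: 12
Partition: S = [0], T = [1, 2, 3, 4, 5, 6, 7, 8, 9, 10, 11, 12, 13, 14]
Cut edges: (0,1)

By max-flow min-cut theorem, max flow = min cut = 12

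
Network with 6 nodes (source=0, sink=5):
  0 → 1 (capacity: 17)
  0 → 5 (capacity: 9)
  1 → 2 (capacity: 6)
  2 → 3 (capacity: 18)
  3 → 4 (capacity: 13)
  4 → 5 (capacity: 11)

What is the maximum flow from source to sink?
Maximum flow = 15

Max flow: 15

Flow assignment:
  0 → 1: 6/17
  0 → 5: 9/9
  1 → 2: 6/6
  2 → 3: 6/18
  3 → 4: 6/13
  4 → 5: 6/11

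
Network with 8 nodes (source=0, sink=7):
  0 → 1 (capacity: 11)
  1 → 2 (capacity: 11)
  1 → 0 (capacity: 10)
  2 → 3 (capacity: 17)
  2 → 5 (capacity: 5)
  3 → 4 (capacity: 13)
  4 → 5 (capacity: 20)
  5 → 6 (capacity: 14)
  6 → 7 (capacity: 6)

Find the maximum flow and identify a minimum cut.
Max flow = 6, Min cut edges: (6,7)

Maximum flow: 6
Minimum cut: (6,7)
Partition: S = [0, 1, 2, 3, 4, 5, 6], T = [7]

Max-flow min-cut theorem verified: both equal 6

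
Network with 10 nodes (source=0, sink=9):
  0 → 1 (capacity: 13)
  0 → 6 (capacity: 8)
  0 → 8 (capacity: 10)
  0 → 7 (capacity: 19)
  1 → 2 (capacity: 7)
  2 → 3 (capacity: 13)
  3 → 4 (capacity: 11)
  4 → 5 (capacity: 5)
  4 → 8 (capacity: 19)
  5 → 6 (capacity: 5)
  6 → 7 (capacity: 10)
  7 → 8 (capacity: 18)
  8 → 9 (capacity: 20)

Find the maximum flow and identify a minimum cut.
Max flow = 20, Min cut edges: (8,9)

Maximum flow: 20
Minimum cut: (8,9)
Partition: S = [0, 1, 2, 3, 4, 5, 6, 7, 8], T = [9]

Max-flow min-cut theorem verified: both equal 20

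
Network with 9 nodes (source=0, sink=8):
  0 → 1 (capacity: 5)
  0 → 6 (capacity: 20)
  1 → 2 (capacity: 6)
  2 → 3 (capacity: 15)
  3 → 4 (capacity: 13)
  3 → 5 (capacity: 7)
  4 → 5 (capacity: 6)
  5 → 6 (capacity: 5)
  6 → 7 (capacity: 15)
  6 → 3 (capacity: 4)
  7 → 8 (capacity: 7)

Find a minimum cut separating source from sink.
Min cut value = 7, edges: (7,8)

Min cut value: 7
Partition: S = [0, 1, 2, 3, 4, 5, 6, 7], T = [8]
Cut edges: (7,8)

By max-flow min-cut theorem, max flow = min cut = 7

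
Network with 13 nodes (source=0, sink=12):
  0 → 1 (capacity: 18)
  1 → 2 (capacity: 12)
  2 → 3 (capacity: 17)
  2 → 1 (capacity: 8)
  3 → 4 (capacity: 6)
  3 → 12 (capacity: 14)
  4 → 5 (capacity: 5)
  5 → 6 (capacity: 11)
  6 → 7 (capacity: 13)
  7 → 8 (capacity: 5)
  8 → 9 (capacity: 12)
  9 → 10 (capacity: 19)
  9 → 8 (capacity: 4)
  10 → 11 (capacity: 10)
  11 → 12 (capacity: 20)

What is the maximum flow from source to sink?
Maximum flow = 12

Max flow: 12

Flow assignment:
  0 → 1: 12/18
  1 → 2: 12/12
  2 → 3: 12/17
  3 → 12: 12/14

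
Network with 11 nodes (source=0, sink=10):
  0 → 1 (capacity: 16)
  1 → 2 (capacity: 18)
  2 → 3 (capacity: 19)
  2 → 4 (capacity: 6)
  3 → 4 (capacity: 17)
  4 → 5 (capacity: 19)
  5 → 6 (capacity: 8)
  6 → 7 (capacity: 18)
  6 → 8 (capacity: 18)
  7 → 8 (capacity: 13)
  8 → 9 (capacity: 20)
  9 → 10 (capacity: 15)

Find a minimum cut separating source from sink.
Min cut value = 8, edges: (5,6)

Min cut value: 8
Partition: S = [0, 1, 2, 3, 4, 5], T = [6, 7, 8, 9, 10]
Cut edges: (5,6)

By max-flow min-cut theorem, max flow = min cut = 8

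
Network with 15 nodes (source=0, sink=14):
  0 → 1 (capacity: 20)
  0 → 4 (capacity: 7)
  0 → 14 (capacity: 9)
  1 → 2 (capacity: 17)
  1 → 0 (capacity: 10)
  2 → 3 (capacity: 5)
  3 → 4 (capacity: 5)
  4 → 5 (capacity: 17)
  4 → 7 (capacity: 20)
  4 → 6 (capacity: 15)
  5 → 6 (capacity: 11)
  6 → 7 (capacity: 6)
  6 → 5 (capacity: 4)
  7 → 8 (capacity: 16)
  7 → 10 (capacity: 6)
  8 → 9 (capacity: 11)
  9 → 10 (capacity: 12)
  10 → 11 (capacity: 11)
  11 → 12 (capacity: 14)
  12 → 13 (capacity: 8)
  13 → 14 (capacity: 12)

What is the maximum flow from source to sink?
Maximum flow = 17

Max flow: 17

Flow assignment:
  0 → 1: 5/20
  0 → 4: 3/7
  0 → 14: 9/9
  1 → 2: 5/17
  2 → 3: 5/5
  3 → 4: 5/5
  4 → 7: 8/20
  7 → 8: 6/16
  7 → 10: 2/6
  8 → 9: 6/11
  9 → 10: 6/12
  10 → 11: 8/11
  11 → 12: 8/14
  12 → 13: 8/8
  13 → 14: 8/12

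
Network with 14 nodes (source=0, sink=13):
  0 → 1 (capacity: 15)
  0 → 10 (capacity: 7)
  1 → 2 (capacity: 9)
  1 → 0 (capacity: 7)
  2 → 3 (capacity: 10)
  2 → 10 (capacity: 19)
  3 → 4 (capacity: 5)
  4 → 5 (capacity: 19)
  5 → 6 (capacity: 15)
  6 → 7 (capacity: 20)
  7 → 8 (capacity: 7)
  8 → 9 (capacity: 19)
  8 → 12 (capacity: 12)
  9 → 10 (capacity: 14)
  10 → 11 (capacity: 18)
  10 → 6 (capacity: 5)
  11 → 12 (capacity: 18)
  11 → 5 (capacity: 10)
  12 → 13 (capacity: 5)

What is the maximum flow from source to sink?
Maximum flow = 5

Max flow: 5

Flow assignment:
  0 → 1: 5/15
  1 → 2: 5/9
  2 → 10: 5/19
  10 → 11: 5/18
  11 → 12: 5/18
  12 → 13: 5/5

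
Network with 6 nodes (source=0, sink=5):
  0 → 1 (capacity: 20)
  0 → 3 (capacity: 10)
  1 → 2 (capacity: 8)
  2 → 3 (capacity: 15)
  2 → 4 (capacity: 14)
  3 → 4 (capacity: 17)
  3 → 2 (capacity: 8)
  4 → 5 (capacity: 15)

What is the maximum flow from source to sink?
Maximum flow = 15

Max flow: 15

Flow assignment:
  0 → 1: 5/20
  0 → 3: 10/10
  1 → 2: 5/8
  2 → 4: 5/14
  3 → 4: 10/17
  4 → 5: 15/15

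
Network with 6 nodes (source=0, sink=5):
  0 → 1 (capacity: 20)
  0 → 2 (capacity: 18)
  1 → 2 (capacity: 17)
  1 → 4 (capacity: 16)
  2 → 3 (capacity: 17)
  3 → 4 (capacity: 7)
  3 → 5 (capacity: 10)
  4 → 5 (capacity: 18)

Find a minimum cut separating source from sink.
Min cut value = 28, edges: (3,5), (4,5)

Min cut value: 28
Partition: S = [0, 1, 2, 3, 4], T = [5]
Cut edges: (3,5), (4,5)

By max-flow min-cut theorem, max flow = min cut = 28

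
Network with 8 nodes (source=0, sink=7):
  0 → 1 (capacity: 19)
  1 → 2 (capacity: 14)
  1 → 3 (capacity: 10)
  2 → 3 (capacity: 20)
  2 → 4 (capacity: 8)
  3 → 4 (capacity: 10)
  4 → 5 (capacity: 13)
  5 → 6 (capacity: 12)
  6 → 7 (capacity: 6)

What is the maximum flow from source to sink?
Maximum flow = 6

Max flow: 6

Flow assignment:
  0 → 1: 6/19
  1 → 2: 6/14
  2 → 3: 6/20
  3 → 4: 6/10
  4 → 5: 6/13
  5 → 6: 6/12
  6 → 7: 6/6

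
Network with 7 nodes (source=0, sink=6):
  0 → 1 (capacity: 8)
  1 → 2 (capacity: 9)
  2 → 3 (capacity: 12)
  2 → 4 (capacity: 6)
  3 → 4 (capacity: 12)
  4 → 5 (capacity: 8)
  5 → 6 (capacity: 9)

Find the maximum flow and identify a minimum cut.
Max flow = 8, Min cut edges: (4,5)

Maximum flow: 8
Minimum cut: (4,5)
Partition: S = [0, 1, 2, 3, 4], T = [5, 6]

Max-flow min-cut theorem verified: both equal 8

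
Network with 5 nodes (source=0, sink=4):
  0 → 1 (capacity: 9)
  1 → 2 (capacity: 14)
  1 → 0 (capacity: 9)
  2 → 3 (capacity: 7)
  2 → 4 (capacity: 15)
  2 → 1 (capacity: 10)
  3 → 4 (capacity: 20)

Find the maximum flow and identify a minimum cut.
Max flow = 9, Min cut edges: (0,1)

Maximum flow: 9
Minimum cut: (0,1)
Partition: S = [0], T = [1, 2, 3, 4]

Max-flow min-cut theorem verified: both equal 9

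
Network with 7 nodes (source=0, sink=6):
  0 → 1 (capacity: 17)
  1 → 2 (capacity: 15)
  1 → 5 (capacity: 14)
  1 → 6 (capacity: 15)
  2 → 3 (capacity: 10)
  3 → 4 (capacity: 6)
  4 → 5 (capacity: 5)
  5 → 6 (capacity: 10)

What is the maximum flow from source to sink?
Maximum flow = 17

Max flow: 17

Flow assignment:
  0 → 1: 17/17
  1 → 5: 2/14
  1 → 6: 15/15
  5 → 6: 2/10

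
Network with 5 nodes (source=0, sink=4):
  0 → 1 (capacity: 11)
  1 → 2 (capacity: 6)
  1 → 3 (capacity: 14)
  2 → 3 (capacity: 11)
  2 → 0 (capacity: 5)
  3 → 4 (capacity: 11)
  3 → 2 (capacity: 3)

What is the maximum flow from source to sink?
Maximum flow = 11

Max flow: 11

Flow assignment:
  0 → 1: 11/11
  1 → 3: 11/14
  3 → 4: 11/11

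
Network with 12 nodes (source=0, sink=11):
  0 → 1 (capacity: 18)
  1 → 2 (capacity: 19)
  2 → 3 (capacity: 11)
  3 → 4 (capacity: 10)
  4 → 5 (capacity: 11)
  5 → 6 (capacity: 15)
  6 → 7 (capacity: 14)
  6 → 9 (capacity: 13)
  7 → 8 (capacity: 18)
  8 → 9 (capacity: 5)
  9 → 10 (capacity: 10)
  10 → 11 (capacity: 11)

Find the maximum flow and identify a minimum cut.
Max flow = 10, Min cut edges: (9,10)

Maximum flow: 10
Minimum cut: (9,10)
Partition: S = [0, 1, 2, 3, 4, 5, 6, 7, 8, 9], T = [10, 11]

Max-flow min-cut theorem verified: both equal 10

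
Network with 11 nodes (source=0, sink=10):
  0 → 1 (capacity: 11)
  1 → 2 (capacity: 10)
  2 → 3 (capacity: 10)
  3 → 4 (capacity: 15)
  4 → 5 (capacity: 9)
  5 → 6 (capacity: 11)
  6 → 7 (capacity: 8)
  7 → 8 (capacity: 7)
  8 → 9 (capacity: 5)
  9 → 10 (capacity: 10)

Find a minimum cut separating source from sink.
Min cut value = 5, edges: (8,9)

Min cut value: 5
Partition: S = [0, 1, 2, 3, 4, 5, 6, 7, 8], T = [9, 10]
Cut edges: (8,9)

By max-flow min-cut theorem, max flow = min cut = 5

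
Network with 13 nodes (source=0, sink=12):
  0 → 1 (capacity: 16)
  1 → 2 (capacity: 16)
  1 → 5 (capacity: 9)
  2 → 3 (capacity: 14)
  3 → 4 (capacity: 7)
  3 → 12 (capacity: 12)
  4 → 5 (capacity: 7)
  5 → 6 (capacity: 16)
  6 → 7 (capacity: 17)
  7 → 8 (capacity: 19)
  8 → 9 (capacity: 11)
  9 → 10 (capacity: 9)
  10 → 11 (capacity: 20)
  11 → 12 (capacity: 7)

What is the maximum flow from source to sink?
Maximum flow = 16

Max flow: 16

Flow assignment:
  0 → 1: 16/16
  1 → 2: 12/16
  1 → 5: 4/9
  2 → 3: 12/14
  3 → 12: 12/12
  5 → 6: 4/16
  6 → 7: 4/17
  7 → 8: 4/19
  8 → 9: 4/11
  9 → 10: 4/9
  10 → 11: 4/20
  11 → 12: 4/7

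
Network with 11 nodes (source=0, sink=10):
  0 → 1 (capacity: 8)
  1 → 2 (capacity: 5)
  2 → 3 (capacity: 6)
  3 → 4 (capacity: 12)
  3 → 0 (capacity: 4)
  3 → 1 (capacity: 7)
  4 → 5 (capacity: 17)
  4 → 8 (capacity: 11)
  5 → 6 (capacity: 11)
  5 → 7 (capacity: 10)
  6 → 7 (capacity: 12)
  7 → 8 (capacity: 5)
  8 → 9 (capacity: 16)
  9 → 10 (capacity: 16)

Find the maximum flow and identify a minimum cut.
Max flow = 5, Min cut edges: (1,2)

Maximum flow: 5
Minimum cut: (1,2)
Partition: S = [0, 1], T = [2, 3, 4, 5, 6, 7, 8, 9, 10]

Max-flow min-cut theorem verified: both equal 5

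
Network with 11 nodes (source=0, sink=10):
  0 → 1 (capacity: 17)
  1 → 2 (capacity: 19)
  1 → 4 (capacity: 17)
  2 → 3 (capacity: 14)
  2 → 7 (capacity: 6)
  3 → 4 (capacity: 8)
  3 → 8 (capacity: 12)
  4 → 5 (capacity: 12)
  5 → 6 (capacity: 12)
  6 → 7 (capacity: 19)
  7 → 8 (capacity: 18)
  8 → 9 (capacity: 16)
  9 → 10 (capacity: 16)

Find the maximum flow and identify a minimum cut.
Max flow = 16, Min cut edges: (9,10)

Maximum flow: 16
Minimum cut: (9,10)
Partition: S = [0, 1, 2, 3, 4, 5, 6, 7, 8, 9], T = [10]

Max-flow min-cut theorem verified: both equal 16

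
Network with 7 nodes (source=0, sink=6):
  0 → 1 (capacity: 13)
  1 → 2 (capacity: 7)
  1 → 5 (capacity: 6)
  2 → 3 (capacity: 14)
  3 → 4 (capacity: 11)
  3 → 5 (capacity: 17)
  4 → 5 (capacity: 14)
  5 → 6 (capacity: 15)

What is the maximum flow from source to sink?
Maximum flow = 13

Max flow: 13

Flow assignment:
  0 → 1: 13/13
  1 → 2: 7/7
  1 → 5: 6/6
  2 → 3: 7/14
  3 → 5: 7/17
  5 → 6: 13/15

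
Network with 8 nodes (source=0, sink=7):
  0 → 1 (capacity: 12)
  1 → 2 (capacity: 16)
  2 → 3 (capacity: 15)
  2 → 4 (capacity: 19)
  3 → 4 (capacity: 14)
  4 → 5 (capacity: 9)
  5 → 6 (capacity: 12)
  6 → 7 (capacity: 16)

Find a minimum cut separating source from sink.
Min cut value = 9, edges: (4,5)

Min cut value: 9
Partition: S = [0, 1, 2, 3, 4], T = [5, 6, 7]
Cut edges: (4,5)

By max-flow min-cut theorem, max flow = min cut = 9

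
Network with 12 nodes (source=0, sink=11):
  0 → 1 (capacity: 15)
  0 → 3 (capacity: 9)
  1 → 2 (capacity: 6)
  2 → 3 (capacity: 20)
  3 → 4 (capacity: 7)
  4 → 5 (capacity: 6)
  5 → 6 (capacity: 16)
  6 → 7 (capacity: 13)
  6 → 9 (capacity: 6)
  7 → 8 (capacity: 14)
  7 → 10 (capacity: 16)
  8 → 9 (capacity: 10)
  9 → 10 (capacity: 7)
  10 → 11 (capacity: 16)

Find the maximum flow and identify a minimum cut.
Max flow = 6, Min cut edges: (4,5)

Maximum flow: 6
Minimum cut: (4,5)
Partition: S = [0, 1, 2, 3, 4], T = [5, 6, 7, 8, 9, 10, 11]

Max-flow min-cut theorem verified: both equal 6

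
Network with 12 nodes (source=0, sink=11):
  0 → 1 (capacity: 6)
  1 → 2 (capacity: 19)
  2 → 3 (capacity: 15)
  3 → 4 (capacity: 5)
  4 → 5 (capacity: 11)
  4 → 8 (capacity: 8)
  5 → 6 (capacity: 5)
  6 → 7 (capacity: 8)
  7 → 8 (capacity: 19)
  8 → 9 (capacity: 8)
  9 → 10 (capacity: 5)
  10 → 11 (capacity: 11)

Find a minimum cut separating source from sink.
Min cut value = 5, edges: (9,10)

Min cut value: 5
Partition: S = [0, 1, 2, 3, 4, 5, 6, 7, 8, 9], T = [10, 11]
Cut edges: (9,10)

By max-flow min-cut theorem, max flow = min cut = 5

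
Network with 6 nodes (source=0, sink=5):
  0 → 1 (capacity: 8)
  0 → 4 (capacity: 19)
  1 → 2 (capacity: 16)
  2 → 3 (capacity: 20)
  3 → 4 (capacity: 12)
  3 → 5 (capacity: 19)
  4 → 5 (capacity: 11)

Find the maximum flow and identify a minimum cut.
Max flow = 19, Min cut edges: (0,1), (4,5)

Maximum flow: 19
Minimum cut: (0,1), (4,5)
Partition: S = [0, 4], T = [1, 2, 3, 5]

Max-flow min-cut theorem verified: both equal 19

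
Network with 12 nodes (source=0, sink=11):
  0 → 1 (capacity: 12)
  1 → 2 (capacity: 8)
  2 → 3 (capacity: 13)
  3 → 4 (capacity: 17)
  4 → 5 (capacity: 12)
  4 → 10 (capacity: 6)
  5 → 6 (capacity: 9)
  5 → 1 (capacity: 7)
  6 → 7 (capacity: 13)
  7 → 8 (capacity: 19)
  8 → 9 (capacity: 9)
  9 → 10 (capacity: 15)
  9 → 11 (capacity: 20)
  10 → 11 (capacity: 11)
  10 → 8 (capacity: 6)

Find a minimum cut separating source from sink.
Min cut value = 8, edges: (1,2)

Min cut value: 8
Partition: S = [0, 1], T = [2, 3, 4, 5, 6, 7, 8, 9, 10, 11]
Cut edges: (1,2)

By max-flow min-cut theorem, max flow = min cut = 8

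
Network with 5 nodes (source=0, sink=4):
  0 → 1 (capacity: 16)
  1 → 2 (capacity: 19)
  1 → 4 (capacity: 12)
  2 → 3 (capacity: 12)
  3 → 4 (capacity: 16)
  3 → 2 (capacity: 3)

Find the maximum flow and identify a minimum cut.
Max flow = 16, Min cut edges: (0,1)

Maximum flow: 16
Minimum cut: (0,1)
Partition: S = [0], T = [1, 2, 3, 4]

Max-flow min-cut theorem verified: both equal 16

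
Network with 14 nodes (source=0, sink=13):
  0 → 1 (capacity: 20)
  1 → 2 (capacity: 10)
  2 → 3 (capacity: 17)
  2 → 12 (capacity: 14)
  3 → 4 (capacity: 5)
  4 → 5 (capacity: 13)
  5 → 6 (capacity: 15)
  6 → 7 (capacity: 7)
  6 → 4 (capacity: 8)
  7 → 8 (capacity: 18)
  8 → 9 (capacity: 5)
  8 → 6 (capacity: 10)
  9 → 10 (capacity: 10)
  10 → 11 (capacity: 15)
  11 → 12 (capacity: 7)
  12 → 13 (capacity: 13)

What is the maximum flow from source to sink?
Maximum flow = 10

Max flow: 10

Flow assignment:
  0 → 1: 10/20
  1 → 2: 10/10
  2 → 12: 10/14
  12 → 13: 10/13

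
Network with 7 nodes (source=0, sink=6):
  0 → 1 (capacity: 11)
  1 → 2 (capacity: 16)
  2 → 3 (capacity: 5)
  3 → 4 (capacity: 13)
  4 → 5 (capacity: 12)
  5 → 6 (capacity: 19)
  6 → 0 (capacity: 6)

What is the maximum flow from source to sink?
Maximum flow = 5

Max flow: 5

Flow assignment:
  0 → 1: 5/11
  1 → 2: 5/16
  2 → 3: 5/5
  3 → 4: 5/13
  4 → 5: 5/12
  5 → 6: 5/19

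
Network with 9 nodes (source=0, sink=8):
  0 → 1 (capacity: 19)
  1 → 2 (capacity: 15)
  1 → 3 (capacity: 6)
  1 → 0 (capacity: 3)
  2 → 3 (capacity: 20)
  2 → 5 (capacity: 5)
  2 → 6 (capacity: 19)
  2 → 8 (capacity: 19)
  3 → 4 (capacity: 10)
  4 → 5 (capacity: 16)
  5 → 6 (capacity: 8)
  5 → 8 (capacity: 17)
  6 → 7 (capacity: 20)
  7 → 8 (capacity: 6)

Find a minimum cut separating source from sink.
Min cut value = 19, edges: (0,1)

Min cut value: 19
Partition: S = [0], T = [1, 2, 3, 4, 5, 6, 7, 8]
Cut edges: (0,1)

By max-flow min-cut theorem, max flow = min cut = 19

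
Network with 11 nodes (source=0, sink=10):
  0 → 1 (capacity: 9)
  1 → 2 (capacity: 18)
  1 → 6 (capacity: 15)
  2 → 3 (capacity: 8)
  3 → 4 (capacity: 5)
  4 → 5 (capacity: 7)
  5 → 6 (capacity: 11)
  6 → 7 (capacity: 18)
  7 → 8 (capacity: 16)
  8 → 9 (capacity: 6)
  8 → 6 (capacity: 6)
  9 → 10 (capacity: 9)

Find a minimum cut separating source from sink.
Min cut value = 6, edges: (8,9)

Min cut value: 6
Partition: S = [0, 1, 2, 3, 4, 5, 6, 7, 8], T = [9, 10]
Cut edges: (8,9)

By max-flow min-cut theorem, max flow = min cut = 6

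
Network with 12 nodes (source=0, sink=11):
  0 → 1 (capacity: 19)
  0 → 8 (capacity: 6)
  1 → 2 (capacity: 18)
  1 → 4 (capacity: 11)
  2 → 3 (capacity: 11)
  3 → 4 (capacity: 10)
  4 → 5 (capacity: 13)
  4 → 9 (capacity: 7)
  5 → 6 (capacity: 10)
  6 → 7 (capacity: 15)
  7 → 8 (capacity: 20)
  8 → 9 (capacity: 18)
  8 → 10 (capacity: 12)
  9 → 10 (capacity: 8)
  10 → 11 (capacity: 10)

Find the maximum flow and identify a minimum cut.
Max flow = 10, Min cut edges: (10,11)

Maximum flow: 10
Minimum cut: (10,11)
Partition: S = [0, 1, 2, 3, 4, 5, 6, 7, 8, 9, 10], T = [11]

Max-flow min-cut theorem verified: both equal 10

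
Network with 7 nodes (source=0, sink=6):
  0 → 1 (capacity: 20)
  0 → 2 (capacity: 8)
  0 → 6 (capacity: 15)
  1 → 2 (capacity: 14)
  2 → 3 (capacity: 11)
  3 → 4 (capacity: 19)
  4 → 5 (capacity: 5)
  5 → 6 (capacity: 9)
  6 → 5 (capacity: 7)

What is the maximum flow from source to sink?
Maximum flow = 20

Max flow: 20

Flow assignment:
  0 → 1: 5/20
  0 → 6: 15/15
  1 → 2: 5/14
  2 → 3: 5/11
  3 → 4: 5/19
  4 → 5: 5/5
  5 → 6: 5/9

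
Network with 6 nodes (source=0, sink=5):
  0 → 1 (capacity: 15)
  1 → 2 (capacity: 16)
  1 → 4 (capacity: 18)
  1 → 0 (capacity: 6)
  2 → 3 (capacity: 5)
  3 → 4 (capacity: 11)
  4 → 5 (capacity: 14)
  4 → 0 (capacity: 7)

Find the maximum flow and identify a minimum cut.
Max flow = 14, Min cut edges: (4,5)

Maximum flow: 14
Minimum cut: (4,5)
Partition: S = [0, 1, 2, 3, 4], T = [5]

Max-flow min-cut theorem verified: both equal 14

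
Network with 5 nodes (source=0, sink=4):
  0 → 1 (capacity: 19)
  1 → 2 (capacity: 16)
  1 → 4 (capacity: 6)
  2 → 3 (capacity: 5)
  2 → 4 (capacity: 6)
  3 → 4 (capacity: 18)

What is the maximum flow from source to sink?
Maximum flow = 17

Max flow: 17

Flow assignment:
  0 → 1: 17/19
  1 → 2: 11/16
  1 → 4: 6/6
  2 → 3: 5/5
  2 → 4: 6/6
  3 → 4: 5/18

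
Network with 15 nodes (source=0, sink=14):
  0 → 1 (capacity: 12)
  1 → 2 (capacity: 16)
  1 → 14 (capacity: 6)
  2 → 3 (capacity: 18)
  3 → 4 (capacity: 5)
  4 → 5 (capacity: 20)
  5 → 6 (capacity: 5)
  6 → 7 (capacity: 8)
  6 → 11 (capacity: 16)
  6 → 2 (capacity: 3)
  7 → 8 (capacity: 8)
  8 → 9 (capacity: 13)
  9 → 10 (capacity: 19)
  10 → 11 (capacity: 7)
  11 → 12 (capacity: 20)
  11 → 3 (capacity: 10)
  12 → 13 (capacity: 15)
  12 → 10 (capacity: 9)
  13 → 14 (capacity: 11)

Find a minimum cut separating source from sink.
Min cut value = 11, edges: (1,14), (5,6)

Min cut value: 11
Partition: S = [0, 1, 2, 3, 4, 5], T = [6, 7, 8, 9, 10, 11, 12, 13, 14]
Cut edges: (1,14), (5,6)

By max-flow min-cut theorem, max flow = min cut = 11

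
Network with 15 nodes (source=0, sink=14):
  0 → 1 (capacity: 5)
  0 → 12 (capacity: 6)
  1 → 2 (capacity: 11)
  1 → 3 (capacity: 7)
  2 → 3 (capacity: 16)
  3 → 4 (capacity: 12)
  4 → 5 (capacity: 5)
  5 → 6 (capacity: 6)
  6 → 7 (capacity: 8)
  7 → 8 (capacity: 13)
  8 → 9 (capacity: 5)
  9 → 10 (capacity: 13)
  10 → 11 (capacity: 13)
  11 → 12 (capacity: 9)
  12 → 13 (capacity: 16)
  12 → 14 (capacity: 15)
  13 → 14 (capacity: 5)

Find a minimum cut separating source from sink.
Min cut value = 11, edges: (0,12), (8,9)

Min cut value: 11
Partition: S = [0, 1, 2, 3, 4, 5, 6, 7, 8], T = [9, 10, 11, 12, 13, 14]
Cut edges: (0,12), (8,9)

By max-flow min-cut theorem, max flow = min cut = 11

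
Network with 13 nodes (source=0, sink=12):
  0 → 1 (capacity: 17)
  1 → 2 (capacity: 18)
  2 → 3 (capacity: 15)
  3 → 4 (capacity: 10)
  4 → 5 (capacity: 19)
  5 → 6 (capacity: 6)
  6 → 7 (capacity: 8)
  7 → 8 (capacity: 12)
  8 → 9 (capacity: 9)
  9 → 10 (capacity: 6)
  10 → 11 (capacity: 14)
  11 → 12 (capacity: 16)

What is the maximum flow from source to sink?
Maximum flow = 6

Max flow: 6

Flow assignment:
  0 → 1: 6/17
  1 → 2: 6/18
  2 → 3: 6/15
  3 → 4: 6/10
  4 → 5: 6/19
  5 → 6: 6/6
  6 → 7: 6/8
  7 → 8: 6/12
  8 → 9: 6/9
  9 → 10: 6/6
  10 → 11: 6/14
  11 → 12: 6/16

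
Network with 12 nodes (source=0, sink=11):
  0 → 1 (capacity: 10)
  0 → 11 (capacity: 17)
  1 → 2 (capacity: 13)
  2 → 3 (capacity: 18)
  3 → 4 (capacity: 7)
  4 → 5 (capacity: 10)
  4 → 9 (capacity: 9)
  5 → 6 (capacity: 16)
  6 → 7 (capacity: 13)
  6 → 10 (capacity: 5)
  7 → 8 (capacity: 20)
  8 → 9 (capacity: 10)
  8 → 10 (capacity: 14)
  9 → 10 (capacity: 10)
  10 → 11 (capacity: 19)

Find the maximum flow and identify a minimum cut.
Max flow = 24, Min cut edges: (0,11), (3,4)

Maximum flow: 24
Minimum cut: (0,11), (3,4)
Partition: S = [0, 1, 2, 3], T = [4, 5, 6, 7, 8, 9, 10, 11]

Max-flow min-cut theorem verified: both equal 24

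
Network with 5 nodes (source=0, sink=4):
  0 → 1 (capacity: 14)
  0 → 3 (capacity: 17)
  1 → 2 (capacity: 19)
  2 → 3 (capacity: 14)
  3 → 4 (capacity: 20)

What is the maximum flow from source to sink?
Maximum flow = 20

Max flow: 20

Flow assignment:
  0 → 1: 14/14
  0 → 3: 6/17
  1 → 2: 14/19
  2 → 3: 14/14
  3 → 4: 20/20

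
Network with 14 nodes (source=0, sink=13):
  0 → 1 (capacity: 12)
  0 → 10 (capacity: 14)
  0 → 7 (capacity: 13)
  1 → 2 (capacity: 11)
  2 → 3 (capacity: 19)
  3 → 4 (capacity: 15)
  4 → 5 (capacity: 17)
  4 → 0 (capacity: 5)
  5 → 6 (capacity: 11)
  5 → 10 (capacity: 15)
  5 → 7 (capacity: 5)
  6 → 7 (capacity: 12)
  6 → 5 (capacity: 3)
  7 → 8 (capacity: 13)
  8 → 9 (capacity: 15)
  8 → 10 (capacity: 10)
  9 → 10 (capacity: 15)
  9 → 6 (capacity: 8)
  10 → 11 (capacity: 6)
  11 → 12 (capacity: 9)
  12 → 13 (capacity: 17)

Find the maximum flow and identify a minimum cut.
Max flow = 6, Min cut edges: (10,11)

Maximum flow: 6
Minimum cut: (10,11)
Partition: S = [0, 1, 2, 3, 4, 5, 6, 7, 8, 9, 10], T = [11, 12, 13]

Max-flow min-cut theorem verified: both equal 6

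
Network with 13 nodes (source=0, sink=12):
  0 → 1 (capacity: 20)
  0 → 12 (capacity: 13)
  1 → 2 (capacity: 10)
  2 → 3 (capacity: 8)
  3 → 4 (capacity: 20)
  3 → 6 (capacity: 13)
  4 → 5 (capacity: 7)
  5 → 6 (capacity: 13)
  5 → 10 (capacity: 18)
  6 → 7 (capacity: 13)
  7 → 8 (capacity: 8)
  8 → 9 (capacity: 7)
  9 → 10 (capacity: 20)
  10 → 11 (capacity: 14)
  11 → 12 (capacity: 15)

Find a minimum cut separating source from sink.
Min cut value = 21, edges: (0,12), (2,3)

Min cut value: 21
Partition: S = [0, 1, 2], T = [3, 4, 5, 6, 7, 8, 9, 10, 11, 12]
Cut edges: (0,12), (2,3)

By max-flow min-cut theorem, max flow = min cut = 21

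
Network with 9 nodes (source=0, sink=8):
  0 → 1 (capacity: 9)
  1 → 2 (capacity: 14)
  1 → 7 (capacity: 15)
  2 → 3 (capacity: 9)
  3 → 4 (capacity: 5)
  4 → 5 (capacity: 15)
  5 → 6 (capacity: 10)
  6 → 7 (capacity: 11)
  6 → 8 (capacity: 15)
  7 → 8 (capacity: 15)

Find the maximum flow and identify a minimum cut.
Max flow = 9, Min cut edges: (0,1)

Maximum flow: 9
Minimum cut: (0,1)
Partition: S = [0], T = [1, 2, 3, 4, 5, 6, 7, 8]

Max-flow min-cut theorem verified: both equal 9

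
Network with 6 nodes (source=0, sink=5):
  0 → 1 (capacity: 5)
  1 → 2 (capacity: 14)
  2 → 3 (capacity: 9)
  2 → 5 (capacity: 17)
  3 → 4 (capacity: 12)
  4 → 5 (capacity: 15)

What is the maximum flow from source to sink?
Maximum flow = 5

Max flow: 5

Flow assignment:
  0 → 1: 5/5
  1 → 2: 5/14
  2 → 5: 5/17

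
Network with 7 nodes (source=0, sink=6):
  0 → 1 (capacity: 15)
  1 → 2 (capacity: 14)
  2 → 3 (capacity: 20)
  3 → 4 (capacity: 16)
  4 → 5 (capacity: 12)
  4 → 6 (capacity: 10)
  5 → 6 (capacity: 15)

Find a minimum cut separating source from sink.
Min cut value = 14, edges: (1,2)

Min cut value: 14
Partition: S = [0, 1], T = [2, 3, 4, 5, 6]
Cut edges: (1,2)

By max-flow min-cut theorem, max flow = min cut = 14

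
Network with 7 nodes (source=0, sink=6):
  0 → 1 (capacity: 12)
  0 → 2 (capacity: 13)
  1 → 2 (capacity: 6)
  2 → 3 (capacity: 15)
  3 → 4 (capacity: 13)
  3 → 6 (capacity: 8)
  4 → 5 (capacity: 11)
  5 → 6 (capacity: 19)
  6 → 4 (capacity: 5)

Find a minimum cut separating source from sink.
Min cut value = 15, edges: (2,3)

Min cut value: 15
Partition: S = [0, 1, 2], T = [3, 4, 5, 6]
Cut edges: (2,3)

By max-flow min-cut theorem, max flow = min cut = 15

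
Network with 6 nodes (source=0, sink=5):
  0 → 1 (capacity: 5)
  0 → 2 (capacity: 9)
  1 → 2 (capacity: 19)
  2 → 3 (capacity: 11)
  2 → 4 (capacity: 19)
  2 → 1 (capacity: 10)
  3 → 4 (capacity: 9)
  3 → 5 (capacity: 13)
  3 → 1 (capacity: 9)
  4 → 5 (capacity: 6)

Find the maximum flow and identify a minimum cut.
Max flow = 14, Min cut edges: (0,1), (0,2)

Maximum flow: 14
Minimum cut: (0,1), (0,2)
Partition: S = [0], T = [1, 2, 3, 4, 5]

Max-flow min-cut theorem verified: both equal 14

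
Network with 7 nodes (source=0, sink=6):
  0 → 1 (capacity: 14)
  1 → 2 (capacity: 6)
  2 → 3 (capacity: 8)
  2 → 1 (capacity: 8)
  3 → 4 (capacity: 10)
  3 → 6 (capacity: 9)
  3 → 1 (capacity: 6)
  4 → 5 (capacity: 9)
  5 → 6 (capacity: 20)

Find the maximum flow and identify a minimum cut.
Max flow = 6, Min cut edges: (1,2)

Maximum flow: 6
Minimum cut: (1,2)
Partition: S = [0, 1], T = [2, 3, 4, 5, 6]

Max-flow min-cut theorem verified: both equal 6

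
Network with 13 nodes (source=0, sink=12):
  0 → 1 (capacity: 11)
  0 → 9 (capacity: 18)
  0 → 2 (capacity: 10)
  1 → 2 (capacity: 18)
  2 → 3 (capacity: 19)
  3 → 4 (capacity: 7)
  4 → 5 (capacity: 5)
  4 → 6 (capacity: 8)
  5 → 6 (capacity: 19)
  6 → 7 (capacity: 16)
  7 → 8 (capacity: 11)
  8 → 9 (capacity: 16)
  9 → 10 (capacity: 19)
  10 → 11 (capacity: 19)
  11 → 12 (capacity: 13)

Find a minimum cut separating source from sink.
Min cut value = 13, edges: (11,12)

Min cut value: 13
Partition: S = [0, 1, 2, 3, 4, 5, 6, 7, 8, 9, 10, 11], T = [12]
Cut edges: (11,12)

By max-flow min-cut theorem, max flow = min cut = 13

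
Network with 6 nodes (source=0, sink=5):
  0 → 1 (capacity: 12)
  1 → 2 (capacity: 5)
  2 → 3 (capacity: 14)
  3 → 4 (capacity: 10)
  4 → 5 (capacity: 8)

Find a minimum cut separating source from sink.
Min cut value = 5, edges: (1,2)

Min cut value: 5
Partition: S = [0, 1], T = [2, 3, 4, 5]
Cut edges: (1,2)

By max-flow min-cut theorem, max flow = min cut = 5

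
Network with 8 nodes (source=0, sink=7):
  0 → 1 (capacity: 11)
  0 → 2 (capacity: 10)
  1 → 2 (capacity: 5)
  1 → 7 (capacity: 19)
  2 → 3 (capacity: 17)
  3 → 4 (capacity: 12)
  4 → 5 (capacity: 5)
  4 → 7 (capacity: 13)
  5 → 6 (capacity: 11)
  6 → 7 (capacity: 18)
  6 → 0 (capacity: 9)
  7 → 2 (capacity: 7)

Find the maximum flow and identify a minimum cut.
Max flow = 21, Min cut edges: (0,1), (0,2)

Maximum flow: 21
Minimum cut: (0,1), (0,2)
Partition: S = [0], T = [1, 2, 3, 4, 5, 6, 7]

Max-flow min-cut theorem verified: both equal 21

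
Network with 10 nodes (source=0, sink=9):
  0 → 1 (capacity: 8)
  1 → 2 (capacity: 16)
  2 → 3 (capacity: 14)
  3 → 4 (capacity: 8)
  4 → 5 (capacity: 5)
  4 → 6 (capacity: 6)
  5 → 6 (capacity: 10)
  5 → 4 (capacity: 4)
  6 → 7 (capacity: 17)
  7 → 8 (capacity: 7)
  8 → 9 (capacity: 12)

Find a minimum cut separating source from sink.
Min cut value = 7, edges: (7,8)

Min cut value: 7
Partition: S = [0, 1, 2, 3, 4, 5, 6, 7], T = [8, 9]
Cut edges: (7,8)

By max-flow min-cut theorem, max flow = min cut = 7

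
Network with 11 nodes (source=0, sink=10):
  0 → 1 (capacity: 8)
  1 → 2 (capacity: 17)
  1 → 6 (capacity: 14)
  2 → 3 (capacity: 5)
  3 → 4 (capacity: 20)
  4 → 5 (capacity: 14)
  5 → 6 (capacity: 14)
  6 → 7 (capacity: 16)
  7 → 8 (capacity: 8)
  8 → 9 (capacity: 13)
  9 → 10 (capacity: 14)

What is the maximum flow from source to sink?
Maximum flow = 8

Max flow: 8

Flow assignment:
  0 → 1: 8/8
  1 → 6: 8/14
  6 → 7: 8/16
  7 → 8: 8/8
  8 → 9: 8/13
  9 → 10: 8/14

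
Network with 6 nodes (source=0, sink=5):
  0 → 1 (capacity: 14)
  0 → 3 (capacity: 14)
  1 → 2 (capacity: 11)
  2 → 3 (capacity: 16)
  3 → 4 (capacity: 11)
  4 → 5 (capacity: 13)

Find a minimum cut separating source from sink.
Min cut value = 11, edges: (3,4)

Min cut value: 11
Partition: S = [0, 1, 2, 3], T = [4, 5]
Cut edges: (3,4)

By max-flow min-cut theorem, max flow = min cut = 11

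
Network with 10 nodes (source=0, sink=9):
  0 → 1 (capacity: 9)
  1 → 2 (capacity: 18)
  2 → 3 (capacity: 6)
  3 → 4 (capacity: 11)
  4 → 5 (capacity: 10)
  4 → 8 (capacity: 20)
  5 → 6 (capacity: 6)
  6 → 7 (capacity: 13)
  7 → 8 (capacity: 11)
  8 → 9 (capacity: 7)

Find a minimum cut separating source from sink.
Min cut value = 6, edges: (2,3)

Min cut value: 6
Partition: S = [0, 1, 2], T = [3, 4, 5, 6, 7, 8, 9]
Cut edges: (2,3)

By max-flow min-cut theorem, max flow = min cut = 6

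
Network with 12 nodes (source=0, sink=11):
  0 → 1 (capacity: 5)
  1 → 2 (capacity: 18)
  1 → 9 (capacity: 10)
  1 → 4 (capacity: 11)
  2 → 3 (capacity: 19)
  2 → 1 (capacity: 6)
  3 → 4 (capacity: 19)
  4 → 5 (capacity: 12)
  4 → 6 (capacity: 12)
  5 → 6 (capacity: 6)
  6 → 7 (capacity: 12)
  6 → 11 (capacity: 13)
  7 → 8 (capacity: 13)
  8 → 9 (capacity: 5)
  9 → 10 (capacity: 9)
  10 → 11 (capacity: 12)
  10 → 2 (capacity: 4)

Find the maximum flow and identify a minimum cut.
Max flow = 5, Min cut edges: (0,1)

Maximum flow: 5
Minimum cut: (0,1)
Partition: S = [0], T = [1, 2, 3, 4, 5, 6, 7, 8, 9, 10, 11]

Max-flow min-cut theorem verified: both equal 5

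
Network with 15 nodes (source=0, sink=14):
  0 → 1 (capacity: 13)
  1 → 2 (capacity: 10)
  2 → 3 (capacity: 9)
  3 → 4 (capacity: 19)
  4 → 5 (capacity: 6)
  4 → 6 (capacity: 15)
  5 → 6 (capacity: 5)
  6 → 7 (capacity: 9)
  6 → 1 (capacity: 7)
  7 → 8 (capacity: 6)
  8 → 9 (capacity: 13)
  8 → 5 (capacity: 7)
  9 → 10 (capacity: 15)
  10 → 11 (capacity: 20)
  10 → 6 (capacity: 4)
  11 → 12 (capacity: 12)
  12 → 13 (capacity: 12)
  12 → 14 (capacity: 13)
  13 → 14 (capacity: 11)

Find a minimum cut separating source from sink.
Min cut value = 6, edges: (7,8)

Min cut value: 6
Partition: S = [0, 1, 2, 3, 4, 5, 6, 7], T = [8, 9, 10, 11, 12, 13, 14]
Cut edges: (7,8)

By max-flow min-cut theorem, max flow = min cut = 6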